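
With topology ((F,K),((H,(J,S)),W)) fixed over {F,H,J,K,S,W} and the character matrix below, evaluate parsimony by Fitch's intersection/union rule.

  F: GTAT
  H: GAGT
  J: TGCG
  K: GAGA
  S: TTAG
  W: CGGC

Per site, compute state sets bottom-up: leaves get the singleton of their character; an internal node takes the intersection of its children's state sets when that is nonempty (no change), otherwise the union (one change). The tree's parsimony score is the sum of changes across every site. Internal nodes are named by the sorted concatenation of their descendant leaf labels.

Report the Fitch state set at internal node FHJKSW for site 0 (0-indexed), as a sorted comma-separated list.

G

[col 0] FK: children F:{G}, K:{G} ∩→ {G}; cost 0
[col 0] JS: children J:{T}, S:{T} ∩→ {T}; cost 0
[col 0] HJS: children H:{G}, JS:{T} ∪→ {G,T}; cost 1
[col 0] HJSW: children HJS:{G,T}, W:{C} ∪→ {C,G,T}; cost 1
[col 0] FHJKSW: children FK:{G}, HJSW:{C,G,T} ∩→ {G}; cost 0
[col 1] FK: children F:{T}, K:{A} ∪→ {A,T}; cost 1
[col 1] JS: children J:{G}, S:{T} ∪→ {G,T}; cost 1
[col 1] HJS: children H:{A}, JS:{G,T} ∪→ {A,G,T}; cost 1
[col 1] HJSW: children HJS:{A,G,T}, W:{G} ∩→ {G}; cost 0
[col 1] FHJKSW: children FK:{A,T}, HJSW:{G} ∪→ {A,G,T}; cost 1
[col 2] FK: children F:{A}, K:{G} ∪→ {A,G}; cost 1
[col 2] JS: children J:{C}, S:{A} ∪→ {A,C}; cost 1
[col 2] HJS: children H:{G}, JS:{A,C} ∪→ {A,C,G}; cost 1
[col 2] HJSW: children HJS:{A,C,G}, W:{G} ∩→ {G}; cost 0
[col 2] FHJKSW: children FK:{A,G}, HJSW:{G} ∩→ {G}; cost 0
[col 3] FK: children F:{T}, K:{A} ∪→ {A,T}; cost 1
[col 3] JS: children J:{G}, S:{G} ∩→ {G}; cost 0
[col 3] HJS: children H:{T}, JS:{G} ∪→ {G,T}; cost 1
[col 3] HJSW: children HJS:{G,T}, W:{C} ∪→ {C,G,T}; cost 1
[col 3] FHJKSW: children FK:{A,T}, HJSW:{C,G,T} ∩→ {T}; cost 0
per-site changes: [2, 4, 3, 3]; total = 12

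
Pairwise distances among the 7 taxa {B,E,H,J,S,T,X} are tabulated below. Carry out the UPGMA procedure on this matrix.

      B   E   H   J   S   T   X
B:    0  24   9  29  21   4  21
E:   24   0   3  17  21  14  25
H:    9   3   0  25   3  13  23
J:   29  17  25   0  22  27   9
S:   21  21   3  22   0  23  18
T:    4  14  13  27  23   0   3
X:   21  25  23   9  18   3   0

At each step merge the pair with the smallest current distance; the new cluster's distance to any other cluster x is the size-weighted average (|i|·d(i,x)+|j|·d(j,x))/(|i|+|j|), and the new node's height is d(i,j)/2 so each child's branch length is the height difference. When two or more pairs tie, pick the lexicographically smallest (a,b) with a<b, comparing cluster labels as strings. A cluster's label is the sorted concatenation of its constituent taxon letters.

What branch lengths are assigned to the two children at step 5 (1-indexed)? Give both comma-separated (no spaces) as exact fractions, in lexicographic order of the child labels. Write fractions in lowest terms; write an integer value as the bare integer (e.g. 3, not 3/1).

115/36,31/9

step 1: merge (E,H) at d=3; branch lengths E→3/2, H→3/2; new cluster EH
  updated: d(B,EH)=33/2, d(EH,J)=21, d(EH,S)=12, d(EH,T)=27/2, d(EH,X)=24
step 2: merge (T,X) at d=3; branch lengths T→3/2, X→3/2; new cluster TX
  updated: d(B,TX)=25/2, d(EH,TX)=75/4, d(J,TX)=18, d(S,TX)=41/2
step 3: merge (EH,S) at d=12; branch lengths EH→9/2, S→6; new cluster EHS
  updated: d(B,EHS)=18, d(EHS,J)=64/3, d(EHS,TX)=58/3
step 4: merge (B,TX) at d=25/2; branch lengths B→25/4, TX→19/4; new cluster BTX
  updated: d(BTX,EHS)=170/9, d(BTX,J)=65/3
step 5: merge (BTX,EHS) at d=170/9; branch lengths BTX→115/36, EHS→31/9; new cluster BEHSTX
  updated: d(BEHSTX,J)=43/2
step 6: merge (BEHSTX,J) at d=43/2; branch lengths BEHSTX→47/36, J→43/4; new cluster BEHJSTX
final tree: (((B:25/4,(T:3/2,X:3/2):19/4):115/36,((E:3/2,H:3/2):9/2,S:6):31/9):47/36,J:43/4)
total length: 1663/36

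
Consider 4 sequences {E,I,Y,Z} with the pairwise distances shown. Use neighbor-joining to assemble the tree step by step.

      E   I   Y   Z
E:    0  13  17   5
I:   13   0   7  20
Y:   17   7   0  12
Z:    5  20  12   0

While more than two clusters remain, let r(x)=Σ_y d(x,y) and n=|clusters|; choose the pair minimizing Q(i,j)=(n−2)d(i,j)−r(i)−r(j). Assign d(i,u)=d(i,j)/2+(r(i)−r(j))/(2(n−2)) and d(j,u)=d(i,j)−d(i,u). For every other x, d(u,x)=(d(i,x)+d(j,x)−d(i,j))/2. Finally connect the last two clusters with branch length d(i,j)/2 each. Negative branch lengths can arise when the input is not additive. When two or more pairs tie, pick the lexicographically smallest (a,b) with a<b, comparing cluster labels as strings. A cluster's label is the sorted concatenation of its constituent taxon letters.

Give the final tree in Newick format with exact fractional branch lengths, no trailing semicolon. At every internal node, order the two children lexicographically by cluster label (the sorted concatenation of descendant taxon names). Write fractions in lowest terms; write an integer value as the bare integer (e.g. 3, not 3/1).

step 1: merge (E,Z) at d=5, Q=-62; branch lengths E→2, Z→3; new cluster EZ
  updated: d(EZ,I)=14, d(EZ,Y)=12
step 2: merge (EZ,I) at d=14, Q=-33; branch lengths EZ→19/2, I→9/2; new cluster EIZ
  updated: d(EIZ,Y)=5/2
step 3: merge (EIZ,Y) at d=5/2; branch lengths EIZ→5/4, Y→5/4; new cluster EIYZ
final tree: (((E:2,Z:3):19/2,I:9/2):5/4,Y:5/4)
total length: 43/2

(((E:2,Z:3):19/2,I:9/2):5/4,Y:5/4)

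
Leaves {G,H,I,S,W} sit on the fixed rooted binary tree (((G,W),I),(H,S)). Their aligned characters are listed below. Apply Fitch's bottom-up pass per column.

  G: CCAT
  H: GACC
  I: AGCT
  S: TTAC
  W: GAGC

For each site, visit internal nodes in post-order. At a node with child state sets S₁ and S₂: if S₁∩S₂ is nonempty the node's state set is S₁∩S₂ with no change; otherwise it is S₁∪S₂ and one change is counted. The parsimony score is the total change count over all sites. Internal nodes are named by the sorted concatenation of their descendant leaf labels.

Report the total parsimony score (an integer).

11

GW@0: {C} ∪ {G} = {C,G} (union, +1)
GIW@0: {C,G} ∪ {A} = {A,C,G} (union, +1)
HS@0: {G} ∪ {T} = {G,T} (union, +1)
GHISW@0: {A,C,G} ∩ {G,T} = {G} (intersection, +0)
GW@1: {C} ∪ {A} = {A,C} (union, +1)
GIW@1: {A,C} ∪ {G} = {A,C,G} (union, +1)
HS@1: {A} ∪ {T} = {A,T} (union, +1)
GHISW@1: {A,C,G} ∩ {A,T} = {A} (intersection, +0)
GW@2: {A} ∪ {G} = {A,G} (union, +1)
GIW@2: {A,G} ∪ {C} = {A,C,G} (union, +1)
HS@2: {C} ∪ {A} = {A,C} (union, +1)
GHISW@2: {A,C,G} ∩ {A,C} = {A,C} (intersection, +0)
GW@3: {T} ∪ {C} = {C,T} (union, +1)
GIW@3: {C,T} ∩ {T} = {T} (intersection, +0)
HS@3: {C} ∩ {C} = {C} (intersection, +0)
GHISW@3: {T} ∪ {C} = {C,T} (union, +1)
per-site changes: [3, 3, 3, 2]; total = 11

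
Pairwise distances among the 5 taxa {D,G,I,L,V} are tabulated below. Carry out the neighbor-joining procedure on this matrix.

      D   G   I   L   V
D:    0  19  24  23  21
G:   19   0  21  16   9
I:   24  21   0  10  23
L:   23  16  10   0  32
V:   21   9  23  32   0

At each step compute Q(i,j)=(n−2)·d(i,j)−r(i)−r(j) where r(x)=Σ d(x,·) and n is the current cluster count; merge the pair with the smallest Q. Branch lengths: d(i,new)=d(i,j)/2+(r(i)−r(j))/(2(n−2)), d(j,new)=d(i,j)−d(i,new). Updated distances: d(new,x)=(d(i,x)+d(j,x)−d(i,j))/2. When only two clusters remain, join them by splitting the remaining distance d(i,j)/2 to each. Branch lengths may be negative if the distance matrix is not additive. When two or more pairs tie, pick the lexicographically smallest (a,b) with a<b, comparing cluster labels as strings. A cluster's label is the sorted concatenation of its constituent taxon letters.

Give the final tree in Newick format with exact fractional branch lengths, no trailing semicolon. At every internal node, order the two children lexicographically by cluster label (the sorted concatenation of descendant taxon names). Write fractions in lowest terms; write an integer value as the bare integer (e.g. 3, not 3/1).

1. join I+L (d=10, Q=-129) ⇒ IL; edges |I|=9/2, |L|=11/2
  updated: d(D,IL)=37/2, d(G,IL)=27/2, d(IL,V)=45/2
2. join D+IL (d=37/2, Q=-76) ⇒ DIL; edges |D|=41/4, |IL|=33/4
  updated: d(DIL,G)=7, d(DIL,V)=25/2
3. join DIL+G (d=7, Q=-57/2) ⇒ DGIL; edges |DIL|=21/4, |G|=7/4
  updated: d(DGIL,V)=29/4
4. join DGIL+V (d=29/4) ⇒ DGILV; edges |DGIL|=29/8, |V|=29/8
final tree: (((D:41/4,(I:9/2,L:11/2):33/4):21/4,G:7/4):29/8,V:29/8)
total length: 171/4

(((D:41/4,(I:9/2,L:11/2):33/4):21/4,G:7/4):29/8,V:29/8)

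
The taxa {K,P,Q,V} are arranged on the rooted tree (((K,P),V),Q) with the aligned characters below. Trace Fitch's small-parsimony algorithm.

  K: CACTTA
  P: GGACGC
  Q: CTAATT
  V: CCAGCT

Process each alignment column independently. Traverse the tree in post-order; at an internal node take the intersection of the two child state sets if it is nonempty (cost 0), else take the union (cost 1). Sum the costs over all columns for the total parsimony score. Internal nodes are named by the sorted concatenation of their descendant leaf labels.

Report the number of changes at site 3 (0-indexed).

3

site 0, node KP: K={C} ∪ P={G} → {C,G} (+1)
site 0, node KPV: KP={C,G} ∩ V={C} → {C} (+0)
site 0, node KPQV: KPV={C} ∩ Q={C} → {C} (+0)
site 1, node KP: K={A} ∪ P={G} → {A,G} (+1)
site 1, node KPV: KP={A,G} ∪ V={C} → {A,C,G} (+1)
site 1, node KPQV: KPV={A,C,G} ∪ Q={T} → {A,C,G,T} (+1)
site 2, node KP: K={C} ∪ P={A} → {A,C} (+1)
site 2, node KPV: KP={A,C} ∩ V={A} → {A} (+0)
site 2, node KPQV: KPV={A} ∩ Q={A} → {A} (+0)
site 3, node KP: K={T} ∪ P={C} → {C,T} (+1)
site 3, node KPV: KP={C,T} ∪ V={G} → {C,G,T} (+1)
site 3, node KPQV: KPV={C,G,T} ∪ Q={A} → {A,C,G,T} (+1)
site 4, node KP: K={T} ∪ P={G} → {G,T} (+1)
site 4, node KPV: KP={G,T} ∪ V={C} → {C,G,T} (+1)
site 4, node KPQV: KPV={C,G,T} ∩ Q={T} → {T} (+0)
site 5, node KP: K={A} ∪ P={C} → {A,C} (+1)
site 5, node KPV: KP={A,C} ∪ V={T} → {A,C,T} (+1)
site 5, node KPQV: KPV={A,C,T} ∩ Q={T} → {T} (+0)
per-site changes: [1, 3, 1, 3, 2, 2]; total = 12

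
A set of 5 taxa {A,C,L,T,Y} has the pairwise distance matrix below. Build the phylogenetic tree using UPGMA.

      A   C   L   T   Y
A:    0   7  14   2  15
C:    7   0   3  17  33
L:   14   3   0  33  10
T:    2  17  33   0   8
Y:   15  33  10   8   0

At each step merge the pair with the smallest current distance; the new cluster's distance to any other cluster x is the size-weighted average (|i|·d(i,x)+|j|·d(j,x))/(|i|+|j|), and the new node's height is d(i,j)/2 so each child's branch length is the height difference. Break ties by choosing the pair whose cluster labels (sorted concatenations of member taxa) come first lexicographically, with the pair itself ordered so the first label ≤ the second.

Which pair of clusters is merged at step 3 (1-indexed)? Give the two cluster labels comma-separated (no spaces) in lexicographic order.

step 1: merge (A,T) at d=2; branch lengths A→1, T→1; new cluster AT
  updated: d(AT,C)=12, d(AT,L)=47/2, d(AT,Y)=23/2
step 2: merge (C,L) at d=3; branch lengths C→3/2, L→3/2; new cluster CL
  updated: d(AT,CL)=71/4, d(CL,Y)=43/2
step 3: merge (AT,Y) at d=23/2; branch lengths AT→19/4, Y→23/4; new cluster ATY
  updated: d(ATY,CL)=19
step 4: merge (ATY,CL) at d=19; branch lengths ATY→15/4, CL→8; new cluster ACLTY
final tree: (((A:1,T:1):19/4,Y:23/4):15/4,(C:3/2,L:3/2):8)
total length: 109/4

AT,Y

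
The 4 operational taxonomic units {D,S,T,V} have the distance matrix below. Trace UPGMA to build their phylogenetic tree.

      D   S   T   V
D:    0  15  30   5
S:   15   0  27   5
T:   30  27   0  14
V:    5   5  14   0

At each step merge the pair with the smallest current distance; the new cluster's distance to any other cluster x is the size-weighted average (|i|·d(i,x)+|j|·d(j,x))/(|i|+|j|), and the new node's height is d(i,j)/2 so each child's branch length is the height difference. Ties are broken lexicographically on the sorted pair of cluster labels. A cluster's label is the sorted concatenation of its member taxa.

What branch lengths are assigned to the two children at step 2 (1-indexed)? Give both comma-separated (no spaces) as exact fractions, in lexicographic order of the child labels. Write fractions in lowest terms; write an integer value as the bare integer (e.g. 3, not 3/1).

5/2,5

1. join D+V (d=5) ⇒ DV; edges |D|=5/2, |V|=5/2
  updated: d(DV,S)=10, d(DV,T)=22
2. join DV+S (d=10) ⇒ DSV; edges |DV|=5/2, |S|=5
  updated: d(DSV,T)=71/3
3. join DSV+T (d=71/3) ⇒ DSTV; edges |DSV|=41/6, |T|=71/6
final tree: (((D:5/2,V:5/2):5/2,S:5):41/6,T:71/6)
total length: 187/6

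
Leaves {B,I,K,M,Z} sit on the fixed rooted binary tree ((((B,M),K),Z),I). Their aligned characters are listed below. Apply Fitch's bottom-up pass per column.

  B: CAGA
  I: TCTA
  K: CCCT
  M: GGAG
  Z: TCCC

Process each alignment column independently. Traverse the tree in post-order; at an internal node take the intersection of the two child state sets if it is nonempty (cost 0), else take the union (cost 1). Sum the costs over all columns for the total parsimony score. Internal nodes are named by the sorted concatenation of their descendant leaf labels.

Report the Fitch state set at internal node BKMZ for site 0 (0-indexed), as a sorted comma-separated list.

site 0, node BM: B={C} ∪ M={G} → {C,G} (+1)
site 0, node BKM: BM={C,G} ∩ K={C} → {C} (+0)
site 0, node BKMZ: BKM={C} ∪ Z={T} → {C,T} (+1)
site 0, node BIKMZ: BKMZ={C,T} ∩ I={T} → {T} (+0)
site 1, node BM: B={A} ∪ M={G} → {A,G} (+1)
site 1, node BKM: BM={A,G} ∪ K={C} → {A,C,G} (+1)
site 1, node BKMZ: BKM={A,C,G} ∩ Z={C} → {C} (+0)
site 1, node BIKMZ: BKMZ={C} ∩ I={C} → {C} (+0)
site 2, node BM: B={G} ∪ M={A} → {A,G} (+1)
site 2, node BKM: BM={A,G} ∪ K={C} → {A,C,G} (+1)
site 2, node BKMZ: BKM={A,C,G} ∩ Z={C} → {C} (+0)
site 2, node BIKMZ: BKMZ={C} ∪ I={T} → {C,T} (+1)
site 3, node BM: B={A} ∪ M={G} → {A,G} (+1)
site 3, node BKM: BM={A,G} ∪ K={T} → {A,G,T} (+1)
site 3, node BKMZ: BKM={A,G,T} ∪ Z={C} → {A,C,G,T} (+1)
site 3, node BIKMZ: BKMZ={A,C,G,T} ∩ I={A} → {A} (+0)
per-site changes: [2, 2, 3, 3]; total = 10

C,T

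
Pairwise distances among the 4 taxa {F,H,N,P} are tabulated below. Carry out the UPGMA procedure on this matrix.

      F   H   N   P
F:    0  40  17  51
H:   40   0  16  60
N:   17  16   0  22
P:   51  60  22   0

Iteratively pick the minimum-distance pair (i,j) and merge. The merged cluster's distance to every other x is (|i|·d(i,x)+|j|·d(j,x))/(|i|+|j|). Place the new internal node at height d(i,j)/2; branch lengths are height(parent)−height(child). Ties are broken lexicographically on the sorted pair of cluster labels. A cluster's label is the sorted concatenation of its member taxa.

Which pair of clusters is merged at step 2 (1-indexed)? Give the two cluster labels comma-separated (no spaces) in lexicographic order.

iteration 1: select H,N (d=16); attach at lengths (8, 8); label the merged cluster HN
  updated: d(F,HN)=57/2, d(HN,P)=41
iteration 2: select F,HN (d=57/2); attach at lengths (57/4, 25/4); label the merged cluster FHN
  updated: d(FHN,P)=133/3
iteration 3: select FHN,P (d=133/3); attach at lengths (95/12, 133/6); label the merged cluster FHNP
final tree: ((F:57/4,(H:8,N:8):25/4):95/12,P:133/6)
total length: 799/12

F,HN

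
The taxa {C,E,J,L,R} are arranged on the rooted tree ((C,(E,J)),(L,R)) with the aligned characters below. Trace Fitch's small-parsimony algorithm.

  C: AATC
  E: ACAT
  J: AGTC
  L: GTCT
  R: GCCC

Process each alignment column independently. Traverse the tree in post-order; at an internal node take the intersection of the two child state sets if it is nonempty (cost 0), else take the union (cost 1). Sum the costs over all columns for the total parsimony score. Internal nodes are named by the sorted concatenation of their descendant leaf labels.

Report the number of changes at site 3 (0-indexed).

2

site 0, node EJ: E={A} ∩ J={A} → {A} (+0)
site 0, node CEJ: C={A} ∩ EJ={A} → {A} (+0)
site 0, node LR: L={G} ∩ R={G} → {G} (+0)
site 0, node CEJLR: CEJ={A} ∪ LR={G} → {A,G} (+1)
site 1, node EJ: E={C} ∪ J={G} → {C,G} (+1)
site 1, node CEJ: C={A} ∪ EJ={C,G} → {A,C,G} (+1)
site 1, node LR: L={T} ∪ R={C} → {C,T} (+1)
site 1, node CEJLR: CEJ={A,C,G} ∩ LR={C,T} → {C} (+0)
site 2, node EJ: E={A} ∪ J={T} → {A,T} (+1)
site 2, node CEJ: C={T} ∩ EJ={A,T} → {T} (+0)
site 2, node LR: L={C} ∩ R={C} → {C} (+0)
site 2, node CEJLR: CEJ={T} ∪ LR={C} → {C,T} (+1)
site 3, node EJ: E={T} ∪ J={C} → {C,T} (+1)
site 3, node CEJ: C={C} ∩ EJ={C,T} → {C} (+0)
site 3, node LR: L={T} ∪ R={C} → {C,T} (+1)
site 3, node CEJLR: CEJ={C} ∩ LR={C,T} → {C} (+0)
per-site changes: [1, 3, 2, 2]; total = 8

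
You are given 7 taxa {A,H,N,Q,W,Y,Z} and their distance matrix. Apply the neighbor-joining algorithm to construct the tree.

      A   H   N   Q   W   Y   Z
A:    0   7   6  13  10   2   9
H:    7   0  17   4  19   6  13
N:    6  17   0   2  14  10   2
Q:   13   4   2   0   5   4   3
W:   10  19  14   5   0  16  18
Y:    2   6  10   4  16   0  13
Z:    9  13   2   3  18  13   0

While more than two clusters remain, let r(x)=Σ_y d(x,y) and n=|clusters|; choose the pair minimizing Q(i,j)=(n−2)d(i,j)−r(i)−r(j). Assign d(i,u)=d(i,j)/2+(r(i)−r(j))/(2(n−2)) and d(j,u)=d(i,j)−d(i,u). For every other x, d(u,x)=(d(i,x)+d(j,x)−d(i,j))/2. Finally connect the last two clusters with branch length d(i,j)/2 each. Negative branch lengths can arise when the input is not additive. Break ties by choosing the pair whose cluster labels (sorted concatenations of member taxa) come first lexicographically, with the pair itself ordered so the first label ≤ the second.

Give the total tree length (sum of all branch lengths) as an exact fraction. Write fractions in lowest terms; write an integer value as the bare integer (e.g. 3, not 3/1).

iteration 1: select N,Z (d=2, Q=-99); attach at lengths (3/10, 17/10); label the merged cluster NZ
  updated: d(A,NZ)=13/2, d(H,NZ)=14, d(NZ,Q)=3/2, d(NZ,W)=15, d(NZ,Y)=21/2
iteration 2: select Q,W (d=5, Q=-145/2); attach at lengths (-35/16, 115/16); label the merged cluster QW
  updated: d(A,QW)=9, d(H,QW)=9, d(NZ,QW)=23/4, d(QW,Y)=15/2
iteration 3: select NZ,QW (d=23/4, Q=-203/4); attach at lengths (91/24, 47/24); label the merged cluster NQWZ
  updated: d(A,NQWZ)=39/8, d(H,NQWZ)=69/8, d(NQWZ,Y)=49/8
iteration 4: select A,Y (d=2, Q=-24); attach at lengths (15/16, 17/16); label the merged cluster AY
  updated: d(AY,H)=11/2, d(AY,NQWZ)=9/2
iteration 5: select AY,H (d=11/2, Q=-149/8); attach at lengths (11/16, 77/16); label the merged cluster AHY
  updated: d(AHY,NQWZ)=61/16
iteration 6: select AHY,NQWZ (d=61/16); attach at lengths (61/32, 61/32); label the merged cluster AHNQWYZ
final tree: (((A:15/16,Y:17/16):11/16,H:77/16):61/32,((N:3/10,Z:17/10):91/24,(Q:-35/16,W:115/16):47/24):61/32)
total length: 385/16

385/16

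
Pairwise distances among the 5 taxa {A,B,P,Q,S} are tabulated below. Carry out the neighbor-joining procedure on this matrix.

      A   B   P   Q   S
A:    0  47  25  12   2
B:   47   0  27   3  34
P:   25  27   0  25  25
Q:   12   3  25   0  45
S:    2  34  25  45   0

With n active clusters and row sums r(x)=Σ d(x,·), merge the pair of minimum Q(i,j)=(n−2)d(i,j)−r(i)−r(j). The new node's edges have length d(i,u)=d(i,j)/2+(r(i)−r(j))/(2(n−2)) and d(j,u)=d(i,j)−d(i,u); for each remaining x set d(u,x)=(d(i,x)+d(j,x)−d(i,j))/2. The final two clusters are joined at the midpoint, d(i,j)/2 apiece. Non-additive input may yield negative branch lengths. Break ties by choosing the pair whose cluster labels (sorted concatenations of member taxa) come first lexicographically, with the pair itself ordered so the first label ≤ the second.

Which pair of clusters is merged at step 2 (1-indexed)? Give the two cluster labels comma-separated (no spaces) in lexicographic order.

1. join B+Q (d=3, Q=-187) ⇒ BQ; edges |B|=35/6, |Q|=-17/6
  updated: d(A,BQ)=28, d(BQ,P)=49/2, d(BQ,S)=38
2. join A+S (d=2, Q=-116) ⇒ AS; edges |A|=-3/2, |S|=7/2
  updated: d(AS,BQ)=32, d(AS,P)=24
3. join AS+BQ (d=32, Q=-161/2) ⇒ ABQS; edges |AS|=63/4, |BQ|=65/4
  updated: d(ABQS,P)=33/4
4. join ABQS+P (d=33/4) ⇒ ABPQS; edges |ABQS|=33/8, |P|=33/8
final tree: (((A:-3/2,S:7/2):63/4,(B:35/6,Q:-17/6):65/4):33/8,P:33/8)
total length: 181/4

A,S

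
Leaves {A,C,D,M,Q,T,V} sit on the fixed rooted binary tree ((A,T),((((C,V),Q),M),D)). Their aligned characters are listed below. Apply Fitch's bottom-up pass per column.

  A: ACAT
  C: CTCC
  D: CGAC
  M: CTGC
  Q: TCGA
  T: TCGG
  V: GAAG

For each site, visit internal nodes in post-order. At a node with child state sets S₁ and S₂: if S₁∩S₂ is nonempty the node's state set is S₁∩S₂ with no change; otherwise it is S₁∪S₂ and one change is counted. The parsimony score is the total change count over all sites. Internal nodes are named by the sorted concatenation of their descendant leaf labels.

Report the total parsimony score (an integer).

AT@0: {A} ∪ {T} = {A,T} (union, +1)
CV@0: {C} ∪ {G} = {C,G} (union, +1)
CQV@0: {C,G} ∪ {T} = {C,G,T} (union, +1)
CMQV@0: {C,G,T} ∩ {C} = {C} (intersection, +0)
CDMQV@0: {C} ∩ {C} = {C} (intersection, +0)
ACDMQTV@0: {A,T} ∪ {C} = {A,C,T} (union, +1)
AT@1: {C} ∩ {C} = {C} (intersection, +0)
CV@1: {T} ∪ {A} = {A,T} (union, +1)
CQV@1: {A,T} ∪ {C} = {A,C,T} (union, +1)
CMQV@1: {A,C,T} ∩ {T} = {T} (intersection, +0)
CDMQV@1: {T} ∪ {G} = {G,T} (union, +1)
ACDMQTV@1: {C} ∪ {G,T} = {C,G,T} (union, +1)
AT@2: {A} ∪ {G} = {A,G} (union, +1)
CV@2: {C} ∪ {A} = {A,C} (union, +1)
CQV@2: {A,C} ∪ {G} = {A,C,G} (union, +1)
CMQV@2: {A,C,G} ∩ {G} = {G} (intersection, +0)
CDMQV@2: {G} ∪ {A} = {A,G} (union, +1)
ACDMQTV@2: {A,G} ∩ {A,G} = {A,G} (intersection, +0)
AT@3: {T} ∪ {G} = {G,T} (union, +1)
CV@3: {C} ∪ {G} = {C,G} (union, +1)
CQV@3: {C,G} ∪ {A} = {A,C,G} (union, +1)
CMQV@3: {A,C,G} ∩ {C} = {C} (intersection, +0)
CDMQV@3: {C} ∩ {C} = {C} (intersection, +0)
ACDMQTV@3: {G,T} ∪ {C} = {C,G,T} (union, +1)
per-site changes: [4, 4, 4, 4]; total = 16

16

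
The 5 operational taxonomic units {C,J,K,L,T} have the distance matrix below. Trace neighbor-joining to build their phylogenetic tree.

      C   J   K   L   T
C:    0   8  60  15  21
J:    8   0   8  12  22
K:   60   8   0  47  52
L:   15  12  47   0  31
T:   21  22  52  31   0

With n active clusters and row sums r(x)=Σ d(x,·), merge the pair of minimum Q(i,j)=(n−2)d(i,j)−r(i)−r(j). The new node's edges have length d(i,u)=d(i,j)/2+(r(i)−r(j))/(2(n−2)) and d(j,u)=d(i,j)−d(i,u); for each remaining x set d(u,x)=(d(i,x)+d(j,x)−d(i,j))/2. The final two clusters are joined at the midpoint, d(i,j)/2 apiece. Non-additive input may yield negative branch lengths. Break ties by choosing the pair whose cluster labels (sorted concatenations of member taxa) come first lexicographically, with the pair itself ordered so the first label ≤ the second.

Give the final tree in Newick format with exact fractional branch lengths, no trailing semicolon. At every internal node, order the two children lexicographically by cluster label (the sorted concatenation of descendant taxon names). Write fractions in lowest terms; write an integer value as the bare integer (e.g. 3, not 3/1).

(((C:23/4,T:61/4):4,(J:-31/2,K:47/2):17):17/4,L:17/4)

step 1: merge (J,K) at d=8, Q=-193; branch lengths J→-31/2, K→47/2; new cluster JK
  updated: d(C,JK)=30, d(JK,L)=51/2, d(JK,T)=33
step 2: merge (C,T) at d=21, Q=-109; branch lengths C→23/4, T→61/4; new cluster CT
  updated: d(CT,JK)=21, d(CT,L)=25/2
step 3: merge (CT,JK) at d=21, Q=-59; branch lengths CT→4, JK→17; new cluster CJKT
  updated: d(CJKT,L)=17/2
step 4: merge (CJKT,L) at d=17/2; branch lengths CJKT→17/4, L→17/4; new cluster CJKLT
final tree: (((C:23/4,T:61/4):4,(J:-31/2,K:47/2):17):17/4,L:17/4)
total length: 117/2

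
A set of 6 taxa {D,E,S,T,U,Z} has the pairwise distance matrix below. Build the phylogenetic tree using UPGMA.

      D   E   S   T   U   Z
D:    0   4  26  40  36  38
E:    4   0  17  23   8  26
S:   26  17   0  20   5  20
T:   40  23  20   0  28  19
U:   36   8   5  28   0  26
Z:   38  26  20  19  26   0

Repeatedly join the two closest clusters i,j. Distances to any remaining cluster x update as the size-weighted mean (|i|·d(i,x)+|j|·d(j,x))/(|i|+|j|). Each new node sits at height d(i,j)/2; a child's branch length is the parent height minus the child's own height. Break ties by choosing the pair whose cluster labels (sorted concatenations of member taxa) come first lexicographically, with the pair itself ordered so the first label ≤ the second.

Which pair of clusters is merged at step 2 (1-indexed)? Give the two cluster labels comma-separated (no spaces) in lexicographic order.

1. join D+E (d=4) ⇒ DE; edges |D|=2, |E|=2
  updated: d(DE,S)=43/2, d(DE,T)=63/2, d(DE,U)=22, d(DE,Z)=32
2. join S+U (d=5) ⇒ SU; edges |S|=5/2, |U|=5/2
  updated: d(DE,SU)=87/4, d(SU,T)=24, d(SU,Z)=23
3. join T+Z (d=19) ⇒ TZ; edges |T|=19/2, |Z|=19/2
  updated: d(DE,TZ)=127/4, d(SU,TZ)=47/2
4. join DE+SU (d=87/4) ⇒ DESU; edges |DE|=71/8, |SU|=67/8
  updated: d(DESU,TZ)=221/8
5. join DESU+TZ (d=221/8) ⇒ DESTUZ; edges |DESU|=47/16, |TZ|=69/16
final tree: (((D:2,E:2):71/8,(S:5/2,U:5/2):67/8):47/16,(T:19/2,Z:19/2):69/16)
total length: 105/2

S,U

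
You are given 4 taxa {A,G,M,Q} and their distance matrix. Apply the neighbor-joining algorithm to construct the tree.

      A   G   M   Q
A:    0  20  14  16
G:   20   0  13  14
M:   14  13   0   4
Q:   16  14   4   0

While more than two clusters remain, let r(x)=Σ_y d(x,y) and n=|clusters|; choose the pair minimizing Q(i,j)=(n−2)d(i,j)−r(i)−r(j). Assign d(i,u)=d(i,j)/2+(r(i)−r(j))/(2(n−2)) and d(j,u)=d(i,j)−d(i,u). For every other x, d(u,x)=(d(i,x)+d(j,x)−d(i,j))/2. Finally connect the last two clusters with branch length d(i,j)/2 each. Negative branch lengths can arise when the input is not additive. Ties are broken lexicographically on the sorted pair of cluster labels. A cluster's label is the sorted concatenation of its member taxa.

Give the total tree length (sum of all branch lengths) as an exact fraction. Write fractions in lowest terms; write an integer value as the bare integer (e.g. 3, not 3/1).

105/4

1. join A+G (d=20, Q=-57) ⇒ AG; edges |A|=43/4, |G|=37/4
  updated: d(AG,M)=7/2, d(AG,Q)=5
2. join AG+M (d=7/2, Q=-25/2) ⇒ AGM; edges |AG|=9/4, |M|=5/4
  updated: d(AGM,Q)=11/4
3. join AGM+Q (d=11/4) ⇒ AGMQ; edges |AGM|=11/8, |Q|=11/8
final tree: (((A:43/4,G:37/4):9/4,M:5/4):11/8,Q:11/8)
total length: 105/4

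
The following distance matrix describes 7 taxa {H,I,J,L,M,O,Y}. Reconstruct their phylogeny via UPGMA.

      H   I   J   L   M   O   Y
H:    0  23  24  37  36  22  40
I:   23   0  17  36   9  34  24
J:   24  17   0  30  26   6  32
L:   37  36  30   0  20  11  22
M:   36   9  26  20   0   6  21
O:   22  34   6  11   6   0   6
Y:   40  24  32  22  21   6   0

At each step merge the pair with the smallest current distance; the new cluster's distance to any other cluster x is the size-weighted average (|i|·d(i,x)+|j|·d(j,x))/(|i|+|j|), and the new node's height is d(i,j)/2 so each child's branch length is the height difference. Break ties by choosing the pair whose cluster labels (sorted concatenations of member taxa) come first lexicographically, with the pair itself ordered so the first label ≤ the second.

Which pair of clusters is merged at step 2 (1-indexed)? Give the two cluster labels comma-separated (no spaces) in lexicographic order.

I,M

step 1: merge (J,O) at d=6; branch lengths J→3, O→3; new cluster JO
  updated: d(H,JO)=23, d(I,JO)=51/2, d(JO,L)=41/2, d(JO,M)=16, d(JO,Y)=19
step 2: merge (I,M) at d=9; branch lengths I→9/2, M→9/2; new cluster IM
  updated: d(H,IM)=59/2, d(IM,JO)=83/4, d(IM,L)=28, d(IM,Y)=45/2
step 3: merge (JO,Y) at d=19; branch lengths JO→13/2, Y→19/2; new cluster JOY
  updated: d(H,JOY)=86/3, d(IM,JOY)=64/3, d(JOY,L)=21
step 4: merge (JOY,L) at d=21; branch lengths JOY→1, L→21/2; new cluster JLOY
  updated: d(H,JLOY)=123/4, d(IM,JLOY)=23
step 5: merge (IM,JLOY) at d=23; branch lengths IM→7, JLOY→1; new cluster IJLMOY
  updated: d(H,IJLMOY)=91/3
step 6: merge (H,IJLMOY) at d=91/3; branch lengths H→91/6, IJLMOY→11/3; new cluster HIJLMOY
final tree: (H:91/6,((I:9/2,M:9/2):7,(((J:3,O:3):13/2,Y:19/2):1,L:21/2):1):11/3)
total length: 208/3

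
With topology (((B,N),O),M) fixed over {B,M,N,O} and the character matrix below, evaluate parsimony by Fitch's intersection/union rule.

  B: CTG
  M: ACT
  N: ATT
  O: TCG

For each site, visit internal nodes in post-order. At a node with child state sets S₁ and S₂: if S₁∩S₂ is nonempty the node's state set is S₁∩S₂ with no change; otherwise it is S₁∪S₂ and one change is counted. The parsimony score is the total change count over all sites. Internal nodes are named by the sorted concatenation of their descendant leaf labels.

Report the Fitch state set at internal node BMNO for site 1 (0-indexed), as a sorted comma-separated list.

C

site 0, node BN: B={C} ∪ N={A} → {A,C} (+1)
site 0, node BNO: BN={A,C} ∪ O={T} → {A,C,T} (+1)
site 0, node BMNO: BNO={A,C,T} ∩ M={A} → {A} (+0)
site 1, node BN: B={T} ∩ N={T} → {T} (+0)
site 1, node BNO: BN={T} ∪ O={C} → {C,T} (+1)
site 1, node BMNO: BNO={C,T} ∩ M={C} → {C} (+0)
site 2, node BN: B={G} ∪ N={T} → {G,T} (+1)
site 2, node BNO: BN={G,T} ∩ O={G} → {G} (+0)
site 2, node BMNO: BNO={G} ∪ M={T} → {G,T} (+1)
per-site changes: [2, 1, 2]; total = 5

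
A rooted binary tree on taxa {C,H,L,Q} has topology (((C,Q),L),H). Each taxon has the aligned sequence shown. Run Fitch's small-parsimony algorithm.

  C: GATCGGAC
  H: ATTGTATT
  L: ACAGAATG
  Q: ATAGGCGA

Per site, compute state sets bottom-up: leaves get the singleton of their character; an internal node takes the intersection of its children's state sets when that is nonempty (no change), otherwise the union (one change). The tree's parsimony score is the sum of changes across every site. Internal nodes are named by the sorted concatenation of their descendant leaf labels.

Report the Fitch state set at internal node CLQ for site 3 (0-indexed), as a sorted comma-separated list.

CQ@0: {G} ∪ {A} = {A,G} (union, +1)
CLQ@0: {A,G} ∩ {A} = {A} (intersection, +0)
CHLQ@0: {A} ∩ {A} = {A} (intersection, +0)
CQ@1: {A} ∪ {T} = {A,T} (union, +1)
CLQ@1: {A,T} ∪ {C} = {A,C,T} (union, +1)
CHLQ@1: {A,C,T} ∩ {T} = {T} (intersection, +0)
CQ@2: {T} ∪ {A} = {A,T} (union, +1)
CLQ@2: {A,T} ∩ {A} = {A} (intersection, +0)
CHLQ@2: {A} ∪ {T} = {A,T} (union, +1)
CQ@3: {C} ∪ {G} = {C,G} (union, +1)
CLQ@3: {C,G} ∩ {G} = {G} (intersection, +0)
CHLQ@3: {G} ∩ {G} = {G} (intersection, +0)
CQ@4: {G} ∩ {G} = {G} (intersection, +0)
CLQ@4: {G} ∪ {A} = {A,G} (union, +1)
CHLQ@4: {A,G} ∪ {T} = {A,G,T} (union, +1)
CQ@5: {G} ∪ {C} = {C,G} (union, +1)
CLQ@5: {C,G} ∪ {A} = {A,C,G} (union, +1)
CHLQ@5: {A,C,G} ∩ {A} = {A} (intersection, +0)
CQ@6: {A} ∪ {G} = {A,G} (union, +1)
CLQ@6: {A,G} ∪ {T} = {A,G,T} (union, +1)
CHLQ@6: {A,G,T} ∩ {T} = {T} (intersection, +0)
CQ@7: {C} ∪ {A} = {A,C} (union, +1)
CLQ@7: {A,C} ∪ {G} = {A,C,G} (union, +1)
CHLQ@7: {A,C,G} ∪ {T} = {A,C,G,T} (union, +1)
per-site changes: [1, 2, 2, 1, 2, 2, 2, 3]; total = 15

G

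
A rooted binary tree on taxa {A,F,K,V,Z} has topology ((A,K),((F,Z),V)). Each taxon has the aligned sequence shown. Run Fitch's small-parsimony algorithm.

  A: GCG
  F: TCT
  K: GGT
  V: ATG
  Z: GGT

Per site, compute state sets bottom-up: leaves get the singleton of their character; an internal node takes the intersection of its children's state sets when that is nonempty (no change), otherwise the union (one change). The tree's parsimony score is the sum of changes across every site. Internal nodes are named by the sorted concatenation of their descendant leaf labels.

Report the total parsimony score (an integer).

AK@0: {G} ∩ {G} = {G} (intersection, +0)
FZ@0: {T} ∪ {G} = {G,T} (union, +1)
FVZ@0: {G,T} ∪ {A} = {A,G,T} (union, +1)
AFKVZ@0: {G} ∩ {A,G,T} = {G} (intersection, +0)
AK@1: {C} ∪ {G} = {C,G} (union, +1)
FZ@1: {C} ∪ {G} = {C,G} (union, +1)
FVZ@1: {C,G} ∪ {T} = {C,G,T} (union, +1)
AFKVZ@1: {C,G} ∩ {C,G,T} = {C,G} (intersection, +0)
AK@2: {G} ∪ {T} = {G,T} (union, +1)
FZ@2: {T} ∩ {T} = {T} (intersection, +0)
FVZ@2: {T} ∪ {G} = {G,T} (union, +1)
AFKVZ@2: {G,T} ∩ {G,T} = {G,T} (intersection, +0)
per-site changes: [2, 3, 2]; total = 7

7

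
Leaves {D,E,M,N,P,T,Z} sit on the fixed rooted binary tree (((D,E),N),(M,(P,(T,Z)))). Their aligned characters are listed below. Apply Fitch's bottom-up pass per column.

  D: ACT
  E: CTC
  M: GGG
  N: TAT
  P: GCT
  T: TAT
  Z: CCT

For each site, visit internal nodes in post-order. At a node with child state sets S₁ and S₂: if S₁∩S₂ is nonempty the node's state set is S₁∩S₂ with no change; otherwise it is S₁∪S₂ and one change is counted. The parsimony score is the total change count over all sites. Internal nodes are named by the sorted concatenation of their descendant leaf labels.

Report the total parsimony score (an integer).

[col 0] DE: children D:{A}, E:{C} ∪→ {A,C}; cost 1
[col 0] DEN: children DE:{A,C}, N:{T} ∪→ {A,C,T}; cost 1
[col 0] TZ: children T:{T}, Z:{C} ∪→ {C,T}; cost 1
[col 0] PTZ: children P:{G}, TZ:{C,T} ∪→ {C,G,T}; cost 1
[col 0] MPTZ: children M:{G}, PTZ:{C,G,T} ∩→ {G}; cost 0
[col 0] DEMNPTZ: children DEN:{A,C,T}, MPTZ:{G} ∪→ {A,C,G,T}; cost 1
[col 1] DE: children D:{C}, E:{T} ∪→ {C,T}; cost 1
[col 1] DEN: children DE:{C,T}, N:{A} ∪→ {A,C,T}; cost 1
[col 1] TZ: children T:{A}, Z:{C} ∪→ {A,C}; cost 1
[col 1] PTZ: children P:{C}, TZ:{A,C} ∩→ {C}; cost 0
[col 1] MPTZ: children M:{G}, PTZ:{C} ∪→ {C,G}; cost 1
[col 1] DEMNPTZ: children DEN:{A,C,T}, MPTZ:{C,G} ∩→ {C}; cost 0
[col 2] DE: children D:{T}, E:{C} ∪→ {C,T}; cost 1
[col 2] DEN: children DE:{C,T}, N:{T} ∩→ {T}; cost 0
[col 2] TZ: children T:{T}, Z:{T} ∩→ {T}; cost 0
[col 2] PTZ: children P:{T}, TZ:{T} ∩→ {T}; cost 0
[col 2] MPTZ: children M:{G}, PTZ:{T} ∪→ {G,T}; cost 1
[col 2] DEMNPTZ: children DEN:{T}, MPTZ:{G,T} ∩→ {T}; cost 0
per-site changes: [5, 4, 2]; total = 11

11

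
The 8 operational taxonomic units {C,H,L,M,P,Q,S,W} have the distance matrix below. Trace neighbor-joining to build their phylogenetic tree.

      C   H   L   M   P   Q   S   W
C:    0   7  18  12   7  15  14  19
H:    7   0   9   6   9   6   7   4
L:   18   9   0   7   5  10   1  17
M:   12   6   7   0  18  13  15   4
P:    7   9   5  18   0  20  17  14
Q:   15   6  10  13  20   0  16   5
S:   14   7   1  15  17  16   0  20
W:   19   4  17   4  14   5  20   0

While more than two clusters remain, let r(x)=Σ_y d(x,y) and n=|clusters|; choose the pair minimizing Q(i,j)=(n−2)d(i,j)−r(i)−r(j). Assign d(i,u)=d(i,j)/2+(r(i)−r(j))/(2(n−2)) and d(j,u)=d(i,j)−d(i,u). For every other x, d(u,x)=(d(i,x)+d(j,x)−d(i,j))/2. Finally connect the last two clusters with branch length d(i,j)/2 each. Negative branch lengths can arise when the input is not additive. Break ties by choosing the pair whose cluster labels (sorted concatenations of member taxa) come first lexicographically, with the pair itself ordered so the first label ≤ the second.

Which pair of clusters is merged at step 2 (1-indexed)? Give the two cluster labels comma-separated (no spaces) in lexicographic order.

1. join L+S (d=1, Q=-151) ⇒ LS; edges |L|=-17/12, |S|=29/12
  updated: d(C,LS)=31/2, d(H,LS)=15/2, d(LS,M)=21/2, d(LS,P)=21/2, d(LS,Q)=25/2, d(LS,W)=18
2. join C+P (d=7, Q=-119) ⇒ CP; edges |C|=16/5, |P|=19/5
  updated: d(CP,H)=9/2, d(CP,LS)=19/2, d(CP,M)=23/2, d(CP,Q)=14, d(CP,W)=13
3. join Q+W (d=5, Q=-149/2) ⇒ QW; edges |Q|=53/16, |W|=27/16
  updated: d(CP,QW)=11, d(H,QW)=5/2, d(LS,QW)=51/4, d(M,QW)=6
4. join CP+LS (d=19/2, Q=-193/4) ⇒ CLPS; edges |CP|=33/8, |LS|=43/8
  updated: d(CLPS,H)=5/4, d(CLPS,M)=25/4, d(CLPS,QW)=57/8
5. join CLPS+H (d=5/4, Q=-175/8) ⇒ CHLPS; edges |CLPS|=59/32, |H|=-19/32
  updated: d(CHLPS,M)=11/2, d(CHLPS,QW)=67/16
6. join CHLPS+M (d=11/2, Q=-251/16) ⇒ CHLMPS; edges |CHLPS|=59/32, |M|=117/32
  updated: d(CHLMPS,QW)=75/32
7. join CHLMPS+QW (d=75/32) ⇒ CHLMPQSW; edges |CHLMPS|=75/64, |QW|=75/64
final tree: (((((C:16/5,P:19/5):33/8,(L:-17/12,S:29/12):43/8):59/32,H:-19/32):59/32,M:117/32):75/64,(Q:53/16,W:27/16):75/64)
total length: 1011/32

C,P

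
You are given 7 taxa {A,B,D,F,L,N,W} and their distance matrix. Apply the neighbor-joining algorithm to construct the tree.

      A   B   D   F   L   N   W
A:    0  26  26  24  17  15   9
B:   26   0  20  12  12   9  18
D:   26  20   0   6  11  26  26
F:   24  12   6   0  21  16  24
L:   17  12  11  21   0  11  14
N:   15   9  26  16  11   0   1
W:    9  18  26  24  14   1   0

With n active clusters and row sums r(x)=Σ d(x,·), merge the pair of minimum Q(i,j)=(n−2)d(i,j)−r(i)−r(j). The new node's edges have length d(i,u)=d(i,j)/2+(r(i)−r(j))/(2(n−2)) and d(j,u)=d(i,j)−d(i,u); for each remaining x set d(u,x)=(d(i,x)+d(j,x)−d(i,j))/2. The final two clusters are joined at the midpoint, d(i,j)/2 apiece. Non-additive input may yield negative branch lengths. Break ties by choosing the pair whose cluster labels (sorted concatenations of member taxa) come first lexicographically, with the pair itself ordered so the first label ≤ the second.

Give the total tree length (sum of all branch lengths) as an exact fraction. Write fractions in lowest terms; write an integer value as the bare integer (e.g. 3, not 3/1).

1. join D+F (d=6, Q=-188) ⇒ DF; edges |D|=21/5, |F|=9/5
  updated: d(A,DF)=22, d(B,DF)=13, d(DF,L)=13, d(DF,N)=18, d(DF,W)=22
2. join A+W (d=9, Q=-117) ⇒ AW; edges |A|=61/8, |W|=11/8
  updated: d(AW,B)=35/2, d(AW,DF)=35/2, d(AW,L)=11, d(AW,N)=7/2
3. join AW+N (d=7/2, Q=-161/2) ⇒ ANW; edges |AW|=37/12, |N|=5/12
  updated: d(ANW,B)=23/2, d(ANW,DF)=16, d(ANW,L)=37/4
4. join ANW+L (d=37/4, Q=-105/2) ⇒ ALNW; edges |ANW|=21/4, |L|=4
  updated: d(ALNW,B)=57/8, d(ALNW,DF)=79/8
5. join ALNW+B (d=57/8, Q=-30) ⇒ ABLNW; edges |ALNW|=2, |B|=41/8
  updated: d(ABLNW,DF)=63/8
6. join ABLNW+DF (d=63/8) ⇒ ABDFLNW; edges |ABLNW|=63/16, |DF|=63/16
final tree: (((((A:61/8,W:11/8):37/12,N:5/12):21/4,L:4):2,B:41/8):63/16,(D:21/5,F:9/5):63/16)
total length: 171/4

171/4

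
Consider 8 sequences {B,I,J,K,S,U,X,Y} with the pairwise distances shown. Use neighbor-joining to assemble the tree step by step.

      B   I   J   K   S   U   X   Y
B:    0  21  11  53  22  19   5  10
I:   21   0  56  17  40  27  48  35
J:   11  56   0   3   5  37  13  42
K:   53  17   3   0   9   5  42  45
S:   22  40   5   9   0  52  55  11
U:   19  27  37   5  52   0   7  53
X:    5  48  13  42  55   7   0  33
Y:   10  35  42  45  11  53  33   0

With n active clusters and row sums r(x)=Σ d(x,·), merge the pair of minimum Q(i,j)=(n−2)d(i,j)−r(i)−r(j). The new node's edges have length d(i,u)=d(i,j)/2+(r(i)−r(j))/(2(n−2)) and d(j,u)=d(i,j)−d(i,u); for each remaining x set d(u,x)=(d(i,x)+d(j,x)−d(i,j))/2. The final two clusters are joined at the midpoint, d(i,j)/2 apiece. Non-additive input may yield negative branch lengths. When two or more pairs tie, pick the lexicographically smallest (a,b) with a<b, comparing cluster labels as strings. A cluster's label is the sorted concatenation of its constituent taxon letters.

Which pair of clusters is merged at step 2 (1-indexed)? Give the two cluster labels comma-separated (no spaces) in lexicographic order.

step 1: merge (U,X) at d=7, Q=-361; branch lengths U→13/4, X→15/4; new cluster UX
  updated: d(B,UX)=17/2, d(I,UX)=34, d(J,UX)=43/2, d(K,UX)=20, d(S,UX)=50, d(UX,Y)=79/2
step 2: merge (J,K) at d=3, Q=-541/2; branch lengths J→13/20, K→47/20; new cluster JK
  updated: d(B,JK)=61/2, d(I,JK)=35, d(JK,S)=11/2, d(JK,UX)=77/4, d(JK,Y)=42
step 3: merge (JK,S) at d=11/2, Q=-955/4; branch lengths JK→103/32, S→73/32; new cluster JKS
  updated: d(B,JKS)=47/2, d(I,JKS)=139/4, d(JKS,UX)=255/8, d(JKS,Y)=95/4
step 4: merge (B,UX) at d=17/2, Q=-1211/8; branch lengths B→-203/48, UX→611/48; new cluster BUX
  updated: d(BUX,I)=93/4, d(BUX,JKS)=375/16, d(BUX,Y)=41/2
step 5: merge (BUX,I) at d=93/4, Q=-1819/16; branch lengths BUX→331/64, I→1157/64; new cluster BIUX
  updated: d(BIUX,JKS)=559/32, d(BIUX,Y)=129/8
step 6: merge (BIUX,JKS) at d=559/32, Q=-1835/32; branch lengths BIUX→315/64, JKS→803/64; new cluster BIJKSUX
  updated: d(BIJKSUX,Y)=717/64
step 7: merge (BIJKSUX,Y) at d=717/64; branch lengths BIJKSUX→717/128, Y→717/128; new cluster BIJKSUXY
final tree: ((((B:-203/48,(U:13/4,X:15/4):611/48):331/64,I:1157/64):315/64,((J:13/20,K:47/20):103/32,S:73/32):803/64):717/128,Y:717/128)
total length: 4859/64

J,K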